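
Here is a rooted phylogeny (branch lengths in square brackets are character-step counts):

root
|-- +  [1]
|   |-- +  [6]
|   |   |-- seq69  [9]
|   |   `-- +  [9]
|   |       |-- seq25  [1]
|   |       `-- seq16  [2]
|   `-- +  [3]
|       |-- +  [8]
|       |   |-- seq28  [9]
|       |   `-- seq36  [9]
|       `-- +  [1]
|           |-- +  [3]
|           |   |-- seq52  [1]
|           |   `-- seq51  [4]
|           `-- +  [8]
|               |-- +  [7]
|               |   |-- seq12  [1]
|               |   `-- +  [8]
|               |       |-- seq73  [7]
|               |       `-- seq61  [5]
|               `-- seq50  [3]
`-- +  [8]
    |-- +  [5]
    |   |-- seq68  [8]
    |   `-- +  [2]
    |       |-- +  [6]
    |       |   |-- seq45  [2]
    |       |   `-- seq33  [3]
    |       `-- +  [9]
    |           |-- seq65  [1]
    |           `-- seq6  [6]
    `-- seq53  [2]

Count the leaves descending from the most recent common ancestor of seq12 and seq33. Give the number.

17

The MRCA of seq12 and seq33 is the root, so the clade is the entire tree.
That clade contains 17 terminal taxa: seq12, seq16, seq25, seq28, seq33, seq36, seq45, seq50, seq51, seq52, seq53, seq6, seq61, seq65, seq68, seq69, seq73.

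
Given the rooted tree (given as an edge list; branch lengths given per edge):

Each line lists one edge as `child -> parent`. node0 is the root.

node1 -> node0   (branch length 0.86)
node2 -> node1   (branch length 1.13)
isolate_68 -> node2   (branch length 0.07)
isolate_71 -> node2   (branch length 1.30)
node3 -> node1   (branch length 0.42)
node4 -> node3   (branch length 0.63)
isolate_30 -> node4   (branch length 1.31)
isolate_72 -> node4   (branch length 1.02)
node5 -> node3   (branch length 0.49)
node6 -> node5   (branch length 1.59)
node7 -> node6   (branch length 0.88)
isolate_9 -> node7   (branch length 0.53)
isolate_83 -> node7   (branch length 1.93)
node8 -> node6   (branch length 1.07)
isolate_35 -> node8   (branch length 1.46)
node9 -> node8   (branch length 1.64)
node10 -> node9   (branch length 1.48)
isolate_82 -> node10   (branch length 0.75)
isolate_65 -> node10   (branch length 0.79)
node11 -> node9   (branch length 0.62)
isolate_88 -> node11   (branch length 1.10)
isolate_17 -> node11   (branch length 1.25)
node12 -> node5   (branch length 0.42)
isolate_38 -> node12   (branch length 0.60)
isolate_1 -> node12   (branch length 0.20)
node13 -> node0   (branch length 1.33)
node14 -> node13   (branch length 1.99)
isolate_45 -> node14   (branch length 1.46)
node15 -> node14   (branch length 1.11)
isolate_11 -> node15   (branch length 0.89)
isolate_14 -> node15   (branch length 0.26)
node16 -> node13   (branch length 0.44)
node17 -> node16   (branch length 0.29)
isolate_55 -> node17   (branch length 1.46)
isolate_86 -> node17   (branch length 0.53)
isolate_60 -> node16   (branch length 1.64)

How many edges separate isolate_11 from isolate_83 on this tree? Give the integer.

10

The MRCA of isolate_11 and isolate_83 is the root of the tree.
From isolate_11 up to that node: 4 branches. From isolate_83 up to the same node: 6 branches. Total: 4 + 6 = 10.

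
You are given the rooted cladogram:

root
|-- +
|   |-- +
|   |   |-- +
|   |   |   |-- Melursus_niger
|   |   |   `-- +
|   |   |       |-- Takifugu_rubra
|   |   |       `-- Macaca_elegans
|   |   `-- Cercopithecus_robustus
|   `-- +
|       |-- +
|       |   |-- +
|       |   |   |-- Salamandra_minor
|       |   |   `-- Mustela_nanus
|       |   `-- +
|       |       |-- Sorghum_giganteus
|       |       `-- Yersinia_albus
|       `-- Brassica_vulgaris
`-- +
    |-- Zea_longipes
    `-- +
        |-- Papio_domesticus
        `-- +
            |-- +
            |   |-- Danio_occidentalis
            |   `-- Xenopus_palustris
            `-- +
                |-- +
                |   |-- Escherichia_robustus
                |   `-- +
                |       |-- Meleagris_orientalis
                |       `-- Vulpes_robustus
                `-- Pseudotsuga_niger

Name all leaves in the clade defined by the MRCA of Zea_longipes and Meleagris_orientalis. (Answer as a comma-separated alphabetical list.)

Tracing Zea_longipes: it sits inside (Zea_longipes,(Papio_domesticus,((Danio_occidentalis,Xenopus_palustris),((Escherichia_robustus,(Meleagris_orientalis,Vulpes_robustus)),Pseudotsuga_niger)))).
Tracing Meleagris_orientalis: it sits inside (Meleagris_orientalis,Vulpes_robustus).
The smallest clade enclosing both is (Zea_longipes,(Papio_domesticus,((Danio_occidentalis,Xenopus_palustris),((Escherichia_robustus,(Meleagris_orientalis,Vulpes_robustus)),Pseudotsuga_niger)))); the answer is its 8 terminal taxa in alphabetical order.

Danio_occidentalis, Escherichia_robustus, Meleagris_orientalis, Papio_domesticus, Pseudotsuga_niger, Vulpes_robustus, Xenopus_palustris, Zea_longipes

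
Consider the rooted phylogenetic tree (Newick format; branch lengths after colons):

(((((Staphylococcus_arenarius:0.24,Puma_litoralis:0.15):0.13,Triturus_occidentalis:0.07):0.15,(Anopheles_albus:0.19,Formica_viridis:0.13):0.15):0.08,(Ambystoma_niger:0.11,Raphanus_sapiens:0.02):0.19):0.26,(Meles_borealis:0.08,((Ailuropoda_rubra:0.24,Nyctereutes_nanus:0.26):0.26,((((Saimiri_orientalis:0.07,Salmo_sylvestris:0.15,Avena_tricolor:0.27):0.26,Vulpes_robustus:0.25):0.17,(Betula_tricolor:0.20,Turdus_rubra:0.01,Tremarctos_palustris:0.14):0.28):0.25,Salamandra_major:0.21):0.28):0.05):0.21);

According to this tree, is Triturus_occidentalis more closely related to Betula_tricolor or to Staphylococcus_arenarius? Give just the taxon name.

Staphylococcus_arenarius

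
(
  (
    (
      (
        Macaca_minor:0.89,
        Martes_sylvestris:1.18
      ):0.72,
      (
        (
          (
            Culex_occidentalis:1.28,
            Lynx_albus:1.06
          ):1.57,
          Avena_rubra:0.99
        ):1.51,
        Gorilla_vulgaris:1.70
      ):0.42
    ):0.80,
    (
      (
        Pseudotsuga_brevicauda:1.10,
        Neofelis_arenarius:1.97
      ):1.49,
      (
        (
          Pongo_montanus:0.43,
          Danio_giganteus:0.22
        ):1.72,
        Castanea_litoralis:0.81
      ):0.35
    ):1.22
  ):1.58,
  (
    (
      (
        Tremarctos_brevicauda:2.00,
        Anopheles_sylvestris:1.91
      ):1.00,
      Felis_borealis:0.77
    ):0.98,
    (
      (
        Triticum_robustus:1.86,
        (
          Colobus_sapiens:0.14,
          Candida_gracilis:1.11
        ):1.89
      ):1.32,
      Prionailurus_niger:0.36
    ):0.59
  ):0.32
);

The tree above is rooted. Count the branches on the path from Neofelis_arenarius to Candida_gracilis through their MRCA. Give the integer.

9

The MRCA of Neofelis_arenarius and Candida_gracilis is the root of the tree.
From Neofelis_arenarius up to that node: 4 branches. From Candida_gracilis up to the same node: 5 branches. Total: 4 + 5 = 9.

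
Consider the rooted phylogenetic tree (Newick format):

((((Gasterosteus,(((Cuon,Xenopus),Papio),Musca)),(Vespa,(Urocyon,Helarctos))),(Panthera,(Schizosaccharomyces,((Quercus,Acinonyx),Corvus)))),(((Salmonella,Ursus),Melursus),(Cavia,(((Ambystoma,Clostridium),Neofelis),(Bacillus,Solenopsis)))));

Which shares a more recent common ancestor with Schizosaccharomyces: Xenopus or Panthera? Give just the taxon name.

The MRCA of Schizosaccharomyces and Panthera subtends (Panthera,(Schizosaccharomyces,((Quercus,Acinonyx),Corvus))) (5 taxa).
The MRCA of Schizosaccharomyces and Xenopus subtends (((Gasterosteus,(((Cuon,Xenopus),Papio),Musca)),(Vespa,(Urocyon,Helarctos))),(Panthera,(Schizosaccharomyces,((Quercus,Acinonyx),Corvus)))) (13 taxa).
The first is nested inside the second, so Schizosaccharomyces shares a more recent common ancestor with Panthera.

Panthera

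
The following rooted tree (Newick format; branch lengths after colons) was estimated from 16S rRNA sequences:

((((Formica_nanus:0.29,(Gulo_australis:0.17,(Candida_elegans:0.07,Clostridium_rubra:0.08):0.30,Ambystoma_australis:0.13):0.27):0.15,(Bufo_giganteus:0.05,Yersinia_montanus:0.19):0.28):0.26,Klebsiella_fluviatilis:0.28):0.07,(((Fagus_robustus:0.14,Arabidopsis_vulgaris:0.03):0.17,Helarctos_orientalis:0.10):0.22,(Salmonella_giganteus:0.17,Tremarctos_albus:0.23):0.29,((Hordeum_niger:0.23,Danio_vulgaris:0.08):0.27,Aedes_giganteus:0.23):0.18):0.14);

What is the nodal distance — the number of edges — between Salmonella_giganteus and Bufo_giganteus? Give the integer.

7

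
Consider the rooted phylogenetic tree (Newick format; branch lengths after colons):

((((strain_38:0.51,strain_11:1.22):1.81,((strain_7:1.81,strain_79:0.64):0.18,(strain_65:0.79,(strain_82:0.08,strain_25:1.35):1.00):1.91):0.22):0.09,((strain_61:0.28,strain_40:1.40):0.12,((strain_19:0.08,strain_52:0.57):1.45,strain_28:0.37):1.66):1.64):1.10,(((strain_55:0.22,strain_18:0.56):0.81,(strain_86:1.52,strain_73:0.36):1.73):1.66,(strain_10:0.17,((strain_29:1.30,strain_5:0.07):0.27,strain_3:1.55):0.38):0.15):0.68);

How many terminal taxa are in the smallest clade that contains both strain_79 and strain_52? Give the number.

The MRCA of strain_79 and strain_52 is the node subtending (((strain_38,strain_11),((strain_7,strain_79),(strain_65,(strain_82,strain_25)))),((strain_61,strain_40),((strain_19,strain_52),strain_28))).
That clade contains 12 terminal taxa: strain_11, strain_19, strain_25, strain_28, strain_38, strain_40, strain_52, strain_61, strain_65, strain_7, strain_79, strain_82.

12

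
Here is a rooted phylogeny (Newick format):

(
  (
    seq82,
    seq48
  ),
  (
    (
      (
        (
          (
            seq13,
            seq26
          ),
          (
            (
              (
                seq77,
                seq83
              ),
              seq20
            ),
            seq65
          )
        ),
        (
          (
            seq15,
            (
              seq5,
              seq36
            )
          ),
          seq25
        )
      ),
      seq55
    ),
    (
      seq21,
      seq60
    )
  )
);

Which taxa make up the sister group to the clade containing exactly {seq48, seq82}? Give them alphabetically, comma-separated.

The clade containing exactly {seq48, seq82} attaches directly to the root of the tree.
The other lineage descending from that same node — the sister group — is (((((seq13,seq26),(((seq77,seq83),seq20),seq65)),((seq15,(seq5,seq36)),seq25)),seq55),(seq21,seq60)); its 13 tips in alphabetical order are the answer.

seq13, seq15, seq20, seq21, seq25, seq26, seq36, seq5, seq55, seq60, seq65, seq77, seq83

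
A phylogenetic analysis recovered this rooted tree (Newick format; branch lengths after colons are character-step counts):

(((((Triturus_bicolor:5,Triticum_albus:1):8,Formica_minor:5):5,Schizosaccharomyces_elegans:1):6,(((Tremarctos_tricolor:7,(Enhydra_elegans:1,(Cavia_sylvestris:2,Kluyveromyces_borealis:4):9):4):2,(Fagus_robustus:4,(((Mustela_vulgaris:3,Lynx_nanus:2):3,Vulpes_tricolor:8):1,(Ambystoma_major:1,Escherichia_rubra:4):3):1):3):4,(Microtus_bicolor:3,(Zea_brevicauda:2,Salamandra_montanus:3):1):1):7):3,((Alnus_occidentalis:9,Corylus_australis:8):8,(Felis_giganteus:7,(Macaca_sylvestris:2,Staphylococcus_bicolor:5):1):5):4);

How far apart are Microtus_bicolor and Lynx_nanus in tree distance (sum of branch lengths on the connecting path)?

The path runs Microtus_bicolor → … → MRCA → … → Lynx_nanus; the MRCA is the node subtending (((Tremarctos_tricolor,(Enhydra_elegans,(Cavia_sylvestris,Kluyveromyces_borealis))),(Fagus_robustus,(((Mustela_vulgaris,Lynx_nanus),Vulpes_tricolor),(Ambystoma_major,Escherichia_rubra)))),(Microtus_bicolor,(Zea_brevicauda,Salamandra_montanus))).
Branch lengths along that path: 3 + 1 + 4 + 3 + 1 + 1 + 3 + 2 = 18.

18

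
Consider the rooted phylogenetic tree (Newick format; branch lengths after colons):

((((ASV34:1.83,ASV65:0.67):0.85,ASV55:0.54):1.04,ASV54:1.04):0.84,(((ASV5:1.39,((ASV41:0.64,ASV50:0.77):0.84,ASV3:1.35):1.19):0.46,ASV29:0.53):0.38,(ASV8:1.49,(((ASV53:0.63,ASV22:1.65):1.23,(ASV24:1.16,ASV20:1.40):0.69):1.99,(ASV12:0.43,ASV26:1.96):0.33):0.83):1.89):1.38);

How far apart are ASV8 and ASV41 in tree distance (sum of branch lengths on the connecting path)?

6.89

The path runs ASV8 → … → MRCA → … → ASV41; the MRCA is the node subtending (((ASV5,((ASV41,ASV50),ASV3)),ASV29),(ASV8,(((ASV53,ASV22),(ASV24,ASV20)),(ASV12,ASV26)))).
Branch lengths along that path: 1.49 + 1.89 + 0.38 + 0.46 + 1.19 + 0.84 + 0.64 = 6.89.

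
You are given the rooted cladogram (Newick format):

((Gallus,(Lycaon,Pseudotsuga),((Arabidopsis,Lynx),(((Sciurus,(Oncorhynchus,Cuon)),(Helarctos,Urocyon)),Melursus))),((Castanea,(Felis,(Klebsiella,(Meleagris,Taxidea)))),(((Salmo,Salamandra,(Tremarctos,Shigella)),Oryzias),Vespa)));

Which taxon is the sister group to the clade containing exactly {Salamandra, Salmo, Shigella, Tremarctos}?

Oryzias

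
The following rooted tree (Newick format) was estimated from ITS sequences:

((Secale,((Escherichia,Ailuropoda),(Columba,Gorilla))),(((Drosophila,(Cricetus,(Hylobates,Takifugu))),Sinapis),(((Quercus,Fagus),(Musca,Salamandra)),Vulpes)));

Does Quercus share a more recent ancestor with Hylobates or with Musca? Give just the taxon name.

The MRCA of Quercus and Musca subtends ((Quercus,Fagus),(Musca,Salamandra)) (4 taxa).
The MRCA of Quercus and Hylobates subtends (((Drosophila,(Cricetus,(Hylobates,Takifugu))),Sinapis),(((Quercus,Fagus),(Musca,Salamandra)),Vulpes)) (10 taxa).
The first is nested inside the second, so Quercus shares a more recent common ancestor with Musca.

Musca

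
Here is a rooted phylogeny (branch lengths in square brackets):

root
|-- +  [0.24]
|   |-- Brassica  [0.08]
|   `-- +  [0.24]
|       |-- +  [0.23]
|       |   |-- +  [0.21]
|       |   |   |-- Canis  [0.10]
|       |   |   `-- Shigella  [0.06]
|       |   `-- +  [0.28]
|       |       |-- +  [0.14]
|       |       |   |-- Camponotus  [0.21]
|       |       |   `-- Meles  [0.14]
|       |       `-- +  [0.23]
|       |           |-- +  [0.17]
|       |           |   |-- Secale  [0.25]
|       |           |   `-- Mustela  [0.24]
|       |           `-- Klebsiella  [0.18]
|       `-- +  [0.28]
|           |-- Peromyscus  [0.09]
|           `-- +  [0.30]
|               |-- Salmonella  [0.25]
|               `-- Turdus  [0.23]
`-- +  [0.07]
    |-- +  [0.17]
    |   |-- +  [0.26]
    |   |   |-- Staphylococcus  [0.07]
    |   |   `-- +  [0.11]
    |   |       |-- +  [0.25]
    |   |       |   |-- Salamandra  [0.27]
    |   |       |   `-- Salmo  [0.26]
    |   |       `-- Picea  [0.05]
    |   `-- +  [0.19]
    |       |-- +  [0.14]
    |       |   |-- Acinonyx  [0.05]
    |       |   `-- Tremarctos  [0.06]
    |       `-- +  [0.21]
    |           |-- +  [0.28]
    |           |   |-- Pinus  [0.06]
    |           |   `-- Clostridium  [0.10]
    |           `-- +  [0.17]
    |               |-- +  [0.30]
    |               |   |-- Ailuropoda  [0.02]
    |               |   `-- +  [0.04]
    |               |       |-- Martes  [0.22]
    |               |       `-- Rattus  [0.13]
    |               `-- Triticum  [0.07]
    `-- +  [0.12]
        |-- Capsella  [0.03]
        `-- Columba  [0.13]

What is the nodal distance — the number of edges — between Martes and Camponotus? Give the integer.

14

The MRCA of Martes and Camponotus is the root of the tree.
From Martes up to that node: 8 branches. From Camponotus up to the same node: 6 branches. Total: 8 + 6 = 14.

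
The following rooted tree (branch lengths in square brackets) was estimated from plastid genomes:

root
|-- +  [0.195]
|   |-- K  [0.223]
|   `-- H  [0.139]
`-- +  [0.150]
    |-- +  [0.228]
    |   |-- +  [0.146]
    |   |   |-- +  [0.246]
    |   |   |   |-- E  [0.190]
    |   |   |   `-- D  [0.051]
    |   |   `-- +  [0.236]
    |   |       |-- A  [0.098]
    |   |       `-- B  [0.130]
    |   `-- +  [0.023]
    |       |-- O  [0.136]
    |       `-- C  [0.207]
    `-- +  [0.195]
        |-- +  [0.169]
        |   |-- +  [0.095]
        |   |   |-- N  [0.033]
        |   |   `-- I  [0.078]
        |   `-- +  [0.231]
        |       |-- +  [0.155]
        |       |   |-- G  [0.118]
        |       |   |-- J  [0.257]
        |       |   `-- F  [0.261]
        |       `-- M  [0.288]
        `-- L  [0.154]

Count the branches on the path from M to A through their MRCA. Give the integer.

8

The MRCA of M and A is the node subtending ((((E,D),(A,B)),(O,C)),(((N,I),((G,J,F),M)),L)).
From M up to that node: 4 branches. From A up to the same node: 4 branches. Total: 4 + 4 = 8.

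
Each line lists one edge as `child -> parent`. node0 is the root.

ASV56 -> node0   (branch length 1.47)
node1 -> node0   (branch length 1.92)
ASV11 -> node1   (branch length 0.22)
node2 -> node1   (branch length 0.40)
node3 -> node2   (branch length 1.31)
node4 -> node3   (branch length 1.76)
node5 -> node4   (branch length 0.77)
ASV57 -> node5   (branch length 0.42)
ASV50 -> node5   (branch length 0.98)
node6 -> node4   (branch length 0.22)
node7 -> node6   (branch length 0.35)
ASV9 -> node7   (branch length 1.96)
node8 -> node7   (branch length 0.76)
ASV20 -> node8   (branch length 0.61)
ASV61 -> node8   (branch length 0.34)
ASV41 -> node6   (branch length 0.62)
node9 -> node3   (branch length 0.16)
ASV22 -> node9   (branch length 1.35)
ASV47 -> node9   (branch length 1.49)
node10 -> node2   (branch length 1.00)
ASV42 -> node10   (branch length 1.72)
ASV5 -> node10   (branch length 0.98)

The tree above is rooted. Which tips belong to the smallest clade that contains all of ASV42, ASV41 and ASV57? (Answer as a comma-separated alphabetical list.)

Tracing ASV42: it sits inside (ASV42,ASV5).
Tracing ASV41: it sits inside ((ASV9,(ASV20,ASV61)),ASV41).
Tracing ASV57: it sits inside (ASV57,ASV50).
The smallest clade enclosing all 3 is ((((ASV57,ASV50),((ASV9,(ASV20,ASV61)),ASV41)),(ASV22,ASV47)),(ASV42,ASV5)); the answer is its 10 terminal taxa in alphabetical order.

ASV20, ASV22, ASV41, ASV42, ASV47, ASV5, ASV50, ASV57, ASV61, ASV9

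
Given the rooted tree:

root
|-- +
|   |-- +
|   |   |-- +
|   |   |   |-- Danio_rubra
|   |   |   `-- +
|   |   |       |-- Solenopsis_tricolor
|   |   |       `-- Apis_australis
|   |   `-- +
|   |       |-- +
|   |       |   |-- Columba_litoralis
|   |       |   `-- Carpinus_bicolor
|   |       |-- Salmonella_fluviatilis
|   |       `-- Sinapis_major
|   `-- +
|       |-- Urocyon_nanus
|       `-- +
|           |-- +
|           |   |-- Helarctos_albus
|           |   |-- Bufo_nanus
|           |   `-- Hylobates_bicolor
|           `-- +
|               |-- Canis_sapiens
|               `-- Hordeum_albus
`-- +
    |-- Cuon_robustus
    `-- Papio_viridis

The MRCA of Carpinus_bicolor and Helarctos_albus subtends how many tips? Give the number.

The MRCA of Carpinus_bicolor and Helarctos_albus is the node subtending (((Danio_rubra,(Solenopsis_tricolor,Apis_australis)),((Columba_litoralis,Carpinus_bicolor),Salmonella_fluviatilis,Sinapis_major)),(Urocyon_nanus,((Helarctos_albus,Bufo_nanus,Hylobates_bicolor),(Canis_sapiens,Hordeum_albus)))).
That clade contains 13 terminal taxa: Apis_australis, Bufo_nanus, Canis_sapiens, Carpinus_bicolor, Columba_litoralis, Danio_rubra, Helarctos_albus, Hordeum_albus, Hylobates_bicolor, Salmonella_fluviatilis, Sinapis_major, Solenopsis_tricolor, Urocyon_nanus.

13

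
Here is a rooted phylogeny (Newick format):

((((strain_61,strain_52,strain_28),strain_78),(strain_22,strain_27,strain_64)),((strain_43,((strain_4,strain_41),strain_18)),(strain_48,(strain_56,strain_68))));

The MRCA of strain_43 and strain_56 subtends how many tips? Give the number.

7

The MRCA of strain_43 and strain_56 is the node subtending ((strain_43,((strain_4,strain_41),strain_18)),(strain_48,(strain_56,strain_68))).
That clade contains 7 terminal taxa: strain_18, strain_4, strain_41, strain_43, strain_48, strain_56, strain_68.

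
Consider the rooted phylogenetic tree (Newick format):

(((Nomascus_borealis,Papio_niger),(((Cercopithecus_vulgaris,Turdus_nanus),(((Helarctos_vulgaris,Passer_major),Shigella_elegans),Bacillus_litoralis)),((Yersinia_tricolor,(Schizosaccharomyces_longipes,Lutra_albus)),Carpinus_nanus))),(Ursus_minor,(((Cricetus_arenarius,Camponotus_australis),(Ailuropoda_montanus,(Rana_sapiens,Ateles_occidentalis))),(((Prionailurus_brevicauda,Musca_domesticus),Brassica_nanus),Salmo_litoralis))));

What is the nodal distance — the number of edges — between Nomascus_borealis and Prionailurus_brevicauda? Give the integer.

The MRCA of Nomascus_borealis and Prionailurus_brevicauda is the root of the tree.
From Nomascus_borealis up to that node: 3 branches. From Prionailurus_brevicauda up to the same node: 6 branches. Total: 3 + 6 = 9.

9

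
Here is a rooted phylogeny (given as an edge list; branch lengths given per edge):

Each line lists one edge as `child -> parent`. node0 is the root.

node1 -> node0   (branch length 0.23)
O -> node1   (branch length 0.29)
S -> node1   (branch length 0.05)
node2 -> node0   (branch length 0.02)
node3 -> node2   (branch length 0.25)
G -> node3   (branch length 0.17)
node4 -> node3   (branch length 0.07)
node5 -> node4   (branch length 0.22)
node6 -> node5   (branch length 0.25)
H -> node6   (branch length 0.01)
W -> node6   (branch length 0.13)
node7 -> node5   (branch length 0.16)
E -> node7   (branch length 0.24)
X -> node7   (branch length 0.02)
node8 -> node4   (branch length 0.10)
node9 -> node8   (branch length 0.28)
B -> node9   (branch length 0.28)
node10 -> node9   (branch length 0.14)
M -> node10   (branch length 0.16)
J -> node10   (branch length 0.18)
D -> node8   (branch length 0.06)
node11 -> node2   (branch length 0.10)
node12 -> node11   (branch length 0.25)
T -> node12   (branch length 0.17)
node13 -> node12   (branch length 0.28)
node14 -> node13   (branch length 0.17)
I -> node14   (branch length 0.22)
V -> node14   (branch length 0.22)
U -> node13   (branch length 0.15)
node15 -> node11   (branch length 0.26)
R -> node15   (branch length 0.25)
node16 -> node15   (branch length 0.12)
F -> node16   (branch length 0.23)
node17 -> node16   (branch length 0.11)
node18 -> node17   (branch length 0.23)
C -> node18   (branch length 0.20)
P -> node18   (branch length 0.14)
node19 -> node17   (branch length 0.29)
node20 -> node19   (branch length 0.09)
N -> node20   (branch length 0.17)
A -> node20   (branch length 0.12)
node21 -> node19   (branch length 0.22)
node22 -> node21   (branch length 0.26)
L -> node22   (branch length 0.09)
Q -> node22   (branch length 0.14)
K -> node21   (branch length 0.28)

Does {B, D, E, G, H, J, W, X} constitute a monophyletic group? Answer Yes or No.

The MRCA of the listed taxa subtends (G,(((H,W),(E,X)),((B,(M,J)),D))).
That clade also contains M, which is not in the proposed group, so the group is not monophyletic.

No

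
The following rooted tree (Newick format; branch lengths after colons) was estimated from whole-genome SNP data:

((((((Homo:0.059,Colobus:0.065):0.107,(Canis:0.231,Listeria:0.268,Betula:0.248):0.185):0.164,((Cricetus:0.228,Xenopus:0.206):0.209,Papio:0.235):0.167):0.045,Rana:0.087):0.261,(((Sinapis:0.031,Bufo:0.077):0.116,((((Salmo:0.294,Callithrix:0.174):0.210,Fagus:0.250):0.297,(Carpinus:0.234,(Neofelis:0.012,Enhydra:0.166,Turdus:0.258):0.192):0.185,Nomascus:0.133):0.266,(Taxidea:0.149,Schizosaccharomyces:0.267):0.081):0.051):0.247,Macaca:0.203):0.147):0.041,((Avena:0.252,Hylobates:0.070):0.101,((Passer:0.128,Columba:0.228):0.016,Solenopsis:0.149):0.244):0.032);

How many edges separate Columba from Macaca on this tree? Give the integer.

The MRCA of Columba and Macaca is the root of the tree.
From Columba up to that node: 4 branches. From Macaca up to the same node: 3 branches. Total: 4 + 3 = 7.

7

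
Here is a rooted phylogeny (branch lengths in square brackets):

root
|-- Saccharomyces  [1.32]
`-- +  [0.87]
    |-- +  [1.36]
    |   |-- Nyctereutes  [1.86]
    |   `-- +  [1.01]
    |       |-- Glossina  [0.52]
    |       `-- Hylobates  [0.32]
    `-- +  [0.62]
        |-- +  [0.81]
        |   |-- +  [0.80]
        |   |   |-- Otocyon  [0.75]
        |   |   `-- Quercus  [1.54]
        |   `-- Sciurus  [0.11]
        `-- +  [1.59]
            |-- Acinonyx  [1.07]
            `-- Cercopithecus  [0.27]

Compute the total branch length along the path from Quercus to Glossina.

6.66

The path runs Quercus → … → MRCA → … → Glossina; the MRCA is the node subtending ((Nyctereutes,(Glossina,Hylobates)),(((Otocyon,Quercus),Sciurus),(Acinonyx,Cercopithecus))).
Branch lengths along that path: 1.54 + 0.80 + 0.81 + 0.62 + 1.36 + 1.01 + 0.52 = 6.66.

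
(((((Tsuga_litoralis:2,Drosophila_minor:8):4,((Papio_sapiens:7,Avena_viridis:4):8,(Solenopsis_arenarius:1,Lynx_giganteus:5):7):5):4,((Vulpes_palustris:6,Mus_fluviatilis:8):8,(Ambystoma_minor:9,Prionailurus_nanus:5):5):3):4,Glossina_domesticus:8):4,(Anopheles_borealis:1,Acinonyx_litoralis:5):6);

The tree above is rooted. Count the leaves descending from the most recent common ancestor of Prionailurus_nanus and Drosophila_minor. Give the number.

The MRCA of Prionailurus_nanus and Drosophila_minor is the node subtending (((Tsuga_litoralis,Drosophila_minor),((Papio_sapiens,Avena_viridis),(Solenopsis_arenarius,Lynx_giganteus))),((Vulpes_palustris,Mus_fluviatilis),(Ambystoma_minor,Prionailurus_nanus))).
That clade contains 10 terminal taxa: Ambystoma_minor, Avena_viridis, Drosophila_minor, Lynx_giganteus, Mus_fluviatilis, Papio_sapiens, Prionailurus_nanus, Solenopsis_arenarius, Tsuga_litoralis, Vulpes_palustris.

10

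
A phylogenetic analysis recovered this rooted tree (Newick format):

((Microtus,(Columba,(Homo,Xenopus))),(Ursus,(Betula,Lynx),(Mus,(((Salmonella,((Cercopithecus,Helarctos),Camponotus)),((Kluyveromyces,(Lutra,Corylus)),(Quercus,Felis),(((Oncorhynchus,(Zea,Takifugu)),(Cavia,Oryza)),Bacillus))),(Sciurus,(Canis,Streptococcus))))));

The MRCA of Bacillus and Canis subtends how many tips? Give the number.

The MRCA of Bacillus and Canis is the node subtending (((Salmonella,((Cercopithecus,Helarctos),Camponotus)),((Kluyveromyces,(Lutra,Corylus)),(Quercus,Felis),(((Oncorhynchus,(Zea,Takifugu)),(Cavia,Oryza)),Bacillus))),(Sciurus,(Canis,Streptococcus))).
That clade contains 18 terminal taxa: Bacillus, Camponotus, Canis, Cavia, Cercopithecus, Corylus, Felis, Helarctos, Kluyveromyces, Lutra, Oncorhynchus, Oryza, Quercus, Salmonella, Sciurus, Streptococcus, Takifugu, Zea.

18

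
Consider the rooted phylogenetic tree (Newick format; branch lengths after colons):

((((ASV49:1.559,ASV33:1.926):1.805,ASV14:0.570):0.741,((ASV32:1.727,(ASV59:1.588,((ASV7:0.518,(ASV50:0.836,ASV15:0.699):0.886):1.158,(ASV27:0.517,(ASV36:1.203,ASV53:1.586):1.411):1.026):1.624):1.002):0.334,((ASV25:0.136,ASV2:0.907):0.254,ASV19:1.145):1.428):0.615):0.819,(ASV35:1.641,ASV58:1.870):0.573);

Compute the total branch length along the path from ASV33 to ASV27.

The path runs ASV33 → … → MRCA → … → ASV27; the MRCA is the node subtending (((ASV49,ASV33),ASV14),((ASV32,(ASV59,((ASV7,(ASV50,ASV15)),(ASV27,(ASV36,ASV53))))),((ASV25,ASV2),ASV19))).
Branch lengths along that path: 1.926 + 1.805 + 0.741 + 0.615 + 0.334 + 1.002 + 1.624 + 1.026 + 0.517 = 9.590.

9.590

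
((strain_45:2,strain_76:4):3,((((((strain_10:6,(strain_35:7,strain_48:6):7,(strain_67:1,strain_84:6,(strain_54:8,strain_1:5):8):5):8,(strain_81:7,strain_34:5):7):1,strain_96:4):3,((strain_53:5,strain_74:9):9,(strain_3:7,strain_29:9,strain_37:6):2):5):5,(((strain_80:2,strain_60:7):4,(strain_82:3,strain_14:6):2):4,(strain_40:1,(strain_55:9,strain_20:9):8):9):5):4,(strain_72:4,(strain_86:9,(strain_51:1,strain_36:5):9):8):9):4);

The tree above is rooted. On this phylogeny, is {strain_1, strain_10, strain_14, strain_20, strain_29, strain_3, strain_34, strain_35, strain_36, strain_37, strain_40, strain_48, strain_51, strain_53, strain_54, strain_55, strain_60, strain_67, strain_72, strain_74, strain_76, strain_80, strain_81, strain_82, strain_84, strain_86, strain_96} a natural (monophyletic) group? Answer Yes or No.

No

The MRCA of the listed taxa is the root, so the smallest clade containing them is the whole tree.
That clade also contains strain_45, which is not in the proposed group, so the group is not monophyletic.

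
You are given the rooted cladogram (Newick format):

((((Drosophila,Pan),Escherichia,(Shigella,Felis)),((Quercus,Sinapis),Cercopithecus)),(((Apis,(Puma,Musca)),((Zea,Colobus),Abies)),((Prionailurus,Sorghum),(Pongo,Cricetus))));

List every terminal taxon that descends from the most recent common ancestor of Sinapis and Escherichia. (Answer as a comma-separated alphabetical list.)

Cercopithecus, Drosophila, Escherichia, Felis, Pan, Quercus, Shigella, Sinapis

Tracing Sinapis: it sits inside (Quercus,Sinapis).
Tracing Escherichia: it sits inside ((Drosophila,Pan),Escherichia,(Shigella,Felis)).
The smallest clade enclosing both is (((Drosophila,Pan),Escherichia,(Shigella,Felis)),((Quercus,Sinapis),Cercopithecus)); the answer is its 8 terminal taxa in alphabetical order.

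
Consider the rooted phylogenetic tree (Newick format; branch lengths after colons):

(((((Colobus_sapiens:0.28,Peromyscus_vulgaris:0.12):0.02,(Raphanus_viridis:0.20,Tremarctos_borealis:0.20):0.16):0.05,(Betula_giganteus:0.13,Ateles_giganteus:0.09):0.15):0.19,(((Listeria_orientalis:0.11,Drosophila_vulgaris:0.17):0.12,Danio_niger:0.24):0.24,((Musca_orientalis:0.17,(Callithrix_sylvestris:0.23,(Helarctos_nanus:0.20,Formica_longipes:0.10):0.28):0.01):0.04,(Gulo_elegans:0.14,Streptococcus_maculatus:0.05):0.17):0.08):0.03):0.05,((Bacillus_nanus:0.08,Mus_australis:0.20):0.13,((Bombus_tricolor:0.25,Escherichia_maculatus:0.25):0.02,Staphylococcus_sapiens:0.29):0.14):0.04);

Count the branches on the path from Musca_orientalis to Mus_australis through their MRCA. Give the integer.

8

The MRCA of Musca_orientalis and Mus_australis is the root of the tree.
From Musca_orientalis up to that node: 5 branches. From Mus_australis up to the same node: 3 branches. Total: 5 + 3 = 8.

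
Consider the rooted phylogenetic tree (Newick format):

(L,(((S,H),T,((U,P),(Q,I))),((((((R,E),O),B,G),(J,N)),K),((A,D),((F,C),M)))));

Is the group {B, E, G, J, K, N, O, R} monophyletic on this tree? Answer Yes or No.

The most recent common ancestor of these taxa subtends (((((R,E),O),B,G),(J,N)),K).
That clade has exactly 8 tips — every listed taxon and nothing else — so the group is monophyletic.

Yes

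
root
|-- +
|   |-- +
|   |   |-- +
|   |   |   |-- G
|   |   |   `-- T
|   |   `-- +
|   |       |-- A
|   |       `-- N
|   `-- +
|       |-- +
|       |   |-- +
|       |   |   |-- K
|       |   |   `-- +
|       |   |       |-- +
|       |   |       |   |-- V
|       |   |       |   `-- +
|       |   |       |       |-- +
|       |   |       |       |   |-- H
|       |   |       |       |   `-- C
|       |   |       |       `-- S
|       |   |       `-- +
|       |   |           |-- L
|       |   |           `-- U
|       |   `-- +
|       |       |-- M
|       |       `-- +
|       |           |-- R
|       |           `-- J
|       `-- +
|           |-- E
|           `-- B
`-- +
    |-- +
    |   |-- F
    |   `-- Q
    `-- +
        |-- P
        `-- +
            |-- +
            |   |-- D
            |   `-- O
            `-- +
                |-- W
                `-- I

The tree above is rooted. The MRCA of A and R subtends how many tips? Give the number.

The MRCA of A and R is the node subtending (((G,T),(A,N)),(((K,((V,((H,C),S)),(L,U))),(M,(R,J))),(E,B))).
That clade contains 16 terminal taxa: A, B, C, E, G, H, J, K, L, M, N, R, S, T, U, V.

16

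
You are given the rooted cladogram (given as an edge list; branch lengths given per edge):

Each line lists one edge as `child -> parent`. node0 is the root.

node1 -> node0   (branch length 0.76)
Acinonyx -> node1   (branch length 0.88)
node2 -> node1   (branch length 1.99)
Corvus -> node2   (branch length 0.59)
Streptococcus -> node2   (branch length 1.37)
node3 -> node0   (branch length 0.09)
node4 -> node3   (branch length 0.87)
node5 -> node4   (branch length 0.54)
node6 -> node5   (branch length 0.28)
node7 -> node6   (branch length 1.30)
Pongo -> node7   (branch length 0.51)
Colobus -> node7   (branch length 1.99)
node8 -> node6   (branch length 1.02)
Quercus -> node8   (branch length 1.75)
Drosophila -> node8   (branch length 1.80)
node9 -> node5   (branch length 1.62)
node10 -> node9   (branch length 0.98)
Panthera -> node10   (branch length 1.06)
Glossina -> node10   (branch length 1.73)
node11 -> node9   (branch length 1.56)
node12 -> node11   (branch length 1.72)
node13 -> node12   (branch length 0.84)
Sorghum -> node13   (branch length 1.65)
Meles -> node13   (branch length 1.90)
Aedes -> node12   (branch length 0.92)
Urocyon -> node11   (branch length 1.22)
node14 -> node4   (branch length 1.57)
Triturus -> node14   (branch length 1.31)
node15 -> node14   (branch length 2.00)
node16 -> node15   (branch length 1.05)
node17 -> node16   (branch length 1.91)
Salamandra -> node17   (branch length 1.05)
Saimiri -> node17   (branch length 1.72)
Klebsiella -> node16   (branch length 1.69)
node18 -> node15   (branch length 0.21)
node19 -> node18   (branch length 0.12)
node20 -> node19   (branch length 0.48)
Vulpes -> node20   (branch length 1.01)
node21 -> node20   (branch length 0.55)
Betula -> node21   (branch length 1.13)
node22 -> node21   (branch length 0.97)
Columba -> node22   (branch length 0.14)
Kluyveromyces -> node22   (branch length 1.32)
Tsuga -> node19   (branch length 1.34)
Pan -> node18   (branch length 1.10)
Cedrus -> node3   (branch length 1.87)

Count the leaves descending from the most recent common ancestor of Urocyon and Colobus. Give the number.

10

The MRCA of Urocyon and Colobus is the node subtending (((Pongo,Colobus),(Quercus,Drosophila)),((Panthera,Glossina),(((Sorghum,Meles),Aedes),Urocyon))).
That clade contains 10 terminal taxa: Aedes, Colobus, Drosophila, Glossina, Meles, Panthera, Pongo, Quercus, Sorghum, Urocyon.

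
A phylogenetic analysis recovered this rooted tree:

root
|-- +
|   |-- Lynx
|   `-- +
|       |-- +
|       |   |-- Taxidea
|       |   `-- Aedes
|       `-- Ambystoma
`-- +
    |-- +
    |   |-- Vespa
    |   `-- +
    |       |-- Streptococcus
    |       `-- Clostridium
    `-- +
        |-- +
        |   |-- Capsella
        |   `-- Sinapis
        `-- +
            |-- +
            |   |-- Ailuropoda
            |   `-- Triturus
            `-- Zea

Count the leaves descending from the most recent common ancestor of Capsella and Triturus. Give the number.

The MRCA of Capsella and Triturus is the node subtending ((Capsella,Sinapis),((Ailuropoda,Triturus),Zea)).
That clade contains 5 terminal taxa: Ailuropoda, Capsella, Sinapis, Triturus, Zea.

5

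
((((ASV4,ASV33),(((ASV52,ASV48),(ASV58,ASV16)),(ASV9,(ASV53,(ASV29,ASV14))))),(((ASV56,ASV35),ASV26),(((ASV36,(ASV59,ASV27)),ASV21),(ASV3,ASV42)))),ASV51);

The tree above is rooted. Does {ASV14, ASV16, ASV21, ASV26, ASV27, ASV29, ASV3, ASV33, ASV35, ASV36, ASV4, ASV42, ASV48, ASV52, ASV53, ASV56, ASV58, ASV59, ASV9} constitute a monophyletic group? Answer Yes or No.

The most recent common ancestor of these taxa subtends (((ASV4,ASV33),(((ASV52,ASV48),(ASV58,ASV16)),(ASV9,(ASV53,(ASV29,ASV14))))),(((ASV56,ASV35),ASV26),(((ASV36,(ASV59,ASV27)),ASV21),(ASV3,ASV42)))).
That clade has exactly 19 tips — every listed taxon and nothing else — so the group is monophyletic.

Yes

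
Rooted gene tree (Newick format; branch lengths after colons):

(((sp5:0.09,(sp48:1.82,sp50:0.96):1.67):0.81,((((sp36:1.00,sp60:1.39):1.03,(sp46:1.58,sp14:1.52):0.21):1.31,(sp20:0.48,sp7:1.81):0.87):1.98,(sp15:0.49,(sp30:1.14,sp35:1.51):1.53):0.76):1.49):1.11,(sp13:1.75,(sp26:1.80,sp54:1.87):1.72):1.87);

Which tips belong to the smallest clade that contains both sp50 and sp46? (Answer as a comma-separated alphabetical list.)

sp14, sp15, sp20, sp30, sp35, sp36, sp46, sp48, sp5, sp50, sp60, sp7

Tracing sp50: it sits inside (sp48,sp50).
Tracing sp46: it sits inside (sp46,sp14).
The smallest clade enclosing both is ((sp5,(sp48,sp50)),((((sp36,sp60),(sp46,sp14)),(sp20,sp7)),(sp15,(sp30,sp35)))); the answer is its 12 terminal taxa in alphabetical order.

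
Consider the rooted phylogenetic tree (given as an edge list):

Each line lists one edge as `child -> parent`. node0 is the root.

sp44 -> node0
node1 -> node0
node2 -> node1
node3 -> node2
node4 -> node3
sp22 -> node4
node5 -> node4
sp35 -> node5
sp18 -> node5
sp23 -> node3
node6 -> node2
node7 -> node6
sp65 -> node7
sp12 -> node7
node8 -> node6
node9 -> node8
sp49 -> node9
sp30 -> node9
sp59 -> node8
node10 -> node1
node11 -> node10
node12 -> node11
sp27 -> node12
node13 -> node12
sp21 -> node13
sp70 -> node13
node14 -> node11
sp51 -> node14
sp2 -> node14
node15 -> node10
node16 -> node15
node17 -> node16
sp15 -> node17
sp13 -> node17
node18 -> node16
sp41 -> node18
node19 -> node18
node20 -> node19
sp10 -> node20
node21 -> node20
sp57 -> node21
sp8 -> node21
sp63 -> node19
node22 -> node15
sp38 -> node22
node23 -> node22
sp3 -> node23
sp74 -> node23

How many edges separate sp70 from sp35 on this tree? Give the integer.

The MRCA of sp70 and sp35 is the node subtending ((((sp22,(sp35,sp18)),sp23),((sp65,sp12),((sp49,sp30),sp59))),(((sp27,(sp21,sp70)),(sp51,sp2)),(((sp15,sp13),(sp41,((sp10,(sp57,sp8)),sp63))),(sp38,(sp3,sp74))))).
From sp70 up to that node: 5 branches. From sp35 up to the same node: 5 branches. Total: 5 + 5 = 10.

10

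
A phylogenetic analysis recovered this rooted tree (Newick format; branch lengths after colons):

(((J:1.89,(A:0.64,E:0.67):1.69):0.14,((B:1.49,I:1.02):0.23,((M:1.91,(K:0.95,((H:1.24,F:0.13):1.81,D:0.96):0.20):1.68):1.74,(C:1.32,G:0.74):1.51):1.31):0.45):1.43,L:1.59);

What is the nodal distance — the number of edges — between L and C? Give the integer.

6

The MRCA of L and C is the root of the tree.
From L up to that node: 1 branch. From C up to the same node: 5 branches. Total: 1 + 5 = 6.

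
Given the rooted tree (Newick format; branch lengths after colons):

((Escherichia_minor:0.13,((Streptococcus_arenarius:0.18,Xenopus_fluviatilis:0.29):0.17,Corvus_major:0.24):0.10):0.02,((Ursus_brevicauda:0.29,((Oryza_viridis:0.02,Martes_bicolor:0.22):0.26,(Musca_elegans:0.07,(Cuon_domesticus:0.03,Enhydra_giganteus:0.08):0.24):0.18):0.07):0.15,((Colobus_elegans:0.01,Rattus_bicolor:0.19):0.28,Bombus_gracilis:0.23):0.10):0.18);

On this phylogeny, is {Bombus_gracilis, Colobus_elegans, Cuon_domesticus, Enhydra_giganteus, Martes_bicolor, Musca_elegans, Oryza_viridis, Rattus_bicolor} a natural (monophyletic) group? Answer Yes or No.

No

The MRCA of the listed taxa subtends ((Ursus_brevicauda,((Oryza_viridis,Martes_bicolor),(Musca_elegans,(Cuon_domesticus,Enhydra_giganteus)))),((Colobus_elegans,Rattus_bicolor),Bombus_gracilis)).
That clade also contains Ursus_brevicauda, which is not in the proposed group, so the group is not monophyletic.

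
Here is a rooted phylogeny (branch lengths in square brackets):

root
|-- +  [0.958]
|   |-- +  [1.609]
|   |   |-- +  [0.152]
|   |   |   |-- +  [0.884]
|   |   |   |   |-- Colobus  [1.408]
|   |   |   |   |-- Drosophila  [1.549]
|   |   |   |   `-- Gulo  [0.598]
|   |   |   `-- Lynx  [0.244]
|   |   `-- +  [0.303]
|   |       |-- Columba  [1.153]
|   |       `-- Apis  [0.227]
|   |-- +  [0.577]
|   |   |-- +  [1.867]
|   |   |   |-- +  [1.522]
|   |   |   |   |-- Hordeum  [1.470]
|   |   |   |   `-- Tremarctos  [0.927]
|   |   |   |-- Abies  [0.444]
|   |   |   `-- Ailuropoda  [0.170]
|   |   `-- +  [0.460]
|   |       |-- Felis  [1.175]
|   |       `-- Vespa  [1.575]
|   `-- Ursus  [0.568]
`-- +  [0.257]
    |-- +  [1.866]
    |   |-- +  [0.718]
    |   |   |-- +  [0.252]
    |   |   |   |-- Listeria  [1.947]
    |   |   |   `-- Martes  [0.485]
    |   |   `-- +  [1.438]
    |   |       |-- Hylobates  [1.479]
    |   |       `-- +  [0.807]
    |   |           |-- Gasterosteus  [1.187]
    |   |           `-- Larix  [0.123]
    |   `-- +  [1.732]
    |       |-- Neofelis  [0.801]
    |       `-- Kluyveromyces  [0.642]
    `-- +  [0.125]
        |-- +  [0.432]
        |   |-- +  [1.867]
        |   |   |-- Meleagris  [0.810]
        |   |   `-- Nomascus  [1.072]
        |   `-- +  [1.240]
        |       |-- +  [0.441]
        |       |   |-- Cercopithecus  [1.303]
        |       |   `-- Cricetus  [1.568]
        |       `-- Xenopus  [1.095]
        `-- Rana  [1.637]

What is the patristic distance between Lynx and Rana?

4.982

The path runs Lynx → … → MRCA → … → Rana; the MRCA is the root of the tree.
Branch lengths along that path: 0.244 + 0.152 + 1.609 + 0.958 + 0.257 + 0.125 + 1.637 = 4.982.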